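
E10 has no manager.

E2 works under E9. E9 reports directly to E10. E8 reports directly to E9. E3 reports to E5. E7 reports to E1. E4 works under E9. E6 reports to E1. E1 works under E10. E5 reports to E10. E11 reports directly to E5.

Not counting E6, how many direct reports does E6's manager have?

E6 reports to E1. E1's other direct reports are E7 — 1 peer.

1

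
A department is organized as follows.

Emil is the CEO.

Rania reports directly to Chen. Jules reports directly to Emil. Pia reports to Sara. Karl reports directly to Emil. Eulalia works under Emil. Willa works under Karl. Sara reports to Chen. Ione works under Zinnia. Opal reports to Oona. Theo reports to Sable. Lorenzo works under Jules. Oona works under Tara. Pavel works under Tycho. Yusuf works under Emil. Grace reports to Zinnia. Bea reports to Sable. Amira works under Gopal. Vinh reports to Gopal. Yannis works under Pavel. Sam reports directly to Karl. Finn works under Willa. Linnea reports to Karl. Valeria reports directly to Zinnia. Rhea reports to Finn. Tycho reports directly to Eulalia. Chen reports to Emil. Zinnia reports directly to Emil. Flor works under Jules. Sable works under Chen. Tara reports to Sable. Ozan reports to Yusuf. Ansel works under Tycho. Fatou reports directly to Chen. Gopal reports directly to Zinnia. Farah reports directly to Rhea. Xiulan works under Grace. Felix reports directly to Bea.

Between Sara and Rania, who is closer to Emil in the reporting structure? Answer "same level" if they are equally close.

same level

Both Sara and Rania are 2 levels below Emil.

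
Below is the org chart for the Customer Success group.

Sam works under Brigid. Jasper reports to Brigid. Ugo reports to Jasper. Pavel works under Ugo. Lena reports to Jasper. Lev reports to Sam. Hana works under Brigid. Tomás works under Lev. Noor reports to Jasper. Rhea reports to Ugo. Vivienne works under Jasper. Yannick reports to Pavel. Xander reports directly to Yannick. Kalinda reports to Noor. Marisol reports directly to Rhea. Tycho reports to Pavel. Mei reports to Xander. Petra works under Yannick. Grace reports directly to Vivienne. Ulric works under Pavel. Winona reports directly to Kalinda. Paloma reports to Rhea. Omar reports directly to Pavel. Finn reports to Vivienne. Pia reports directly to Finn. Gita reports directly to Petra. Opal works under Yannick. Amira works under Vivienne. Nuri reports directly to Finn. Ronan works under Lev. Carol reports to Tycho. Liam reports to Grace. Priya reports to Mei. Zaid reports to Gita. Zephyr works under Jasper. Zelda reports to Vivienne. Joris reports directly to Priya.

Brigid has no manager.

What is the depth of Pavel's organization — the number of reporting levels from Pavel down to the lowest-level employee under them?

5

The longest chain under Pavel runs Pavel → Yannick → Xander → Mei → Priya → Joris, which is 5 levels below Pavel.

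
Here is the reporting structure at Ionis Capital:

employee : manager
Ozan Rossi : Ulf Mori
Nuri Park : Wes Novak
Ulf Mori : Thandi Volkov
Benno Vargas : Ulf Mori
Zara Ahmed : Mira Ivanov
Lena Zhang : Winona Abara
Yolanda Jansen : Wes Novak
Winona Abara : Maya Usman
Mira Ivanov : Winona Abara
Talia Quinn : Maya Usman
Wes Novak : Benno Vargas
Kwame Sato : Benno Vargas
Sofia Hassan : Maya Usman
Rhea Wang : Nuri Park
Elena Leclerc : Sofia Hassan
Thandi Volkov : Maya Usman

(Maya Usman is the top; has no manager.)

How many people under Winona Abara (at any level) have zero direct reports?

The people in Winona Abara's organization with no one reporting to them are Lena Zhang, Zara Ahmed. That is 2.

2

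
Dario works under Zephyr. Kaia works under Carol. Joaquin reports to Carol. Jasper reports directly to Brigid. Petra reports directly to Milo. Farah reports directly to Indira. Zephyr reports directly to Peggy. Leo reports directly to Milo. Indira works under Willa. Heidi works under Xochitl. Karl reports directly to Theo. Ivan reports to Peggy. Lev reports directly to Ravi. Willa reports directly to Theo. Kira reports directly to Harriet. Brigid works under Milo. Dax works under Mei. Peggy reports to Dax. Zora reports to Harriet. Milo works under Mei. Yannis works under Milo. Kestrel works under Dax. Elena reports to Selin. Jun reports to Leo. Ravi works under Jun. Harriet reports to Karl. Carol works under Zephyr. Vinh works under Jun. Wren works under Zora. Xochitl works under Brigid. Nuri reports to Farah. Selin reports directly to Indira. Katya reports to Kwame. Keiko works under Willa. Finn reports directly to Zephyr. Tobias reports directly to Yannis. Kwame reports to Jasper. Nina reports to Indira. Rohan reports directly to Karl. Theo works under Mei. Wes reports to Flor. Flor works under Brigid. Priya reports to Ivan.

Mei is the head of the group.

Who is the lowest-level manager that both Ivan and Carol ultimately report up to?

Ivan's chain of managers is Peggy, Dax, Mei. Carol's chain of managers is Zephyr, Peggy, Dax, Mei. The first manager that appears in both chains is Peggy.

Peggy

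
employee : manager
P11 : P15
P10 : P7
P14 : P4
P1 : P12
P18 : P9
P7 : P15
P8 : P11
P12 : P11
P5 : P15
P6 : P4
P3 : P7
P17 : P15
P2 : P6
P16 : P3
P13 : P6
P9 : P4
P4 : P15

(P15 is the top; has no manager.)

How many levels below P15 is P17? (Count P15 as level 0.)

1

Chain from P17 up to P15: P17 → P15. That is 1 step up, so P17 is 1 level below P15.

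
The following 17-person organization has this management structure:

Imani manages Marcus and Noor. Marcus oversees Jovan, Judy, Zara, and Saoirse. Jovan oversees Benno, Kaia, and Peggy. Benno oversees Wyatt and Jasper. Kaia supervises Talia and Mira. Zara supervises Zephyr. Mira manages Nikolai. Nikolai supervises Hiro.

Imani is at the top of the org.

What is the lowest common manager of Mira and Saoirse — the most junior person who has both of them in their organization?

Mira's chain of managers is Kaia, Jovan, Marcus, Imani. Saoirse's chain of managers is Marcus, Imani. The first manager that appears in both chains is Marcus.

Marcus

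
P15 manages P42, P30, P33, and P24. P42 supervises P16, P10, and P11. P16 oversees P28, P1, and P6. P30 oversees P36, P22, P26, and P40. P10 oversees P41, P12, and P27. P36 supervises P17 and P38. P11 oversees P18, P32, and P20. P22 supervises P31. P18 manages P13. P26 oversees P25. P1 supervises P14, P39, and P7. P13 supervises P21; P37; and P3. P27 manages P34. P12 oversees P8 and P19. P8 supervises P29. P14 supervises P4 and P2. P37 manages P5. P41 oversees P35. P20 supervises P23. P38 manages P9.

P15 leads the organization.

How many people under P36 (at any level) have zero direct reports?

The people in P36's organization with no one reporting to them are P9, P17. That is 2.

2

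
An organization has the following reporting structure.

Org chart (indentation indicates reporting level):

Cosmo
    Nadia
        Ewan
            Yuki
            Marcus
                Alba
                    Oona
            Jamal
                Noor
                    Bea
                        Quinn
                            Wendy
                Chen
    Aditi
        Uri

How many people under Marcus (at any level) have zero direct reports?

1

The only person in Marcus's organization with no one reporting to them is Oona. That is 1.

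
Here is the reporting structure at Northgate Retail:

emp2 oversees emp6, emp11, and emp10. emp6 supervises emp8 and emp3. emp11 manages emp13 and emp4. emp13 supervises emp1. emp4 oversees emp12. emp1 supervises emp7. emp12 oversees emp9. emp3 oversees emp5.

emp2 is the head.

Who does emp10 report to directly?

emp10 reports directly to emp2.

emp2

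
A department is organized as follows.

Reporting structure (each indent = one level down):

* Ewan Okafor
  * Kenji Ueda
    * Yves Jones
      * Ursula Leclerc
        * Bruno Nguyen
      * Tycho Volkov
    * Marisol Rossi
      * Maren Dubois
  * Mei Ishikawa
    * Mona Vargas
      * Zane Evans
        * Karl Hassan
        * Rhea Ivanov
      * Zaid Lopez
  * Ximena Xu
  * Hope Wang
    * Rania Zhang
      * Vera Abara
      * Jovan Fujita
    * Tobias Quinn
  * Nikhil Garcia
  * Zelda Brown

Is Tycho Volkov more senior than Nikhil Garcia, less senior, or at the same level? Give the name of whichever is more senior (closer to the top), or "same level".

Nikhil Garcia

Tycho Volkov is 3 levels below Ewan Okafor; Nikhil Garcia is 1. Nikhil Garcia is higher.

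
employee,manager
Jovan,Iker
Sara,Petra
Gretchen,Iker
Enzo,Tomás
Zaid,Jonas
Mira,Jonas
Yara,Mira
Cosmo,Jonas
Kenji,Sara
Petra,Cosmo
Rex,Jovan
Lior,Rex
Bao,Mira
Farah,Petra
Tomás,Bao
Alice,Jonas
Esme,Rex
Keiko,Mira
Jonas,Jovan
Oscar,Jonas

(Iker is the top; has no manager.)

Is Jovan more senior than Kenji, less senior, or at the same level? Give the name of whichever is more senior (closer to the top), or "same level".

Jovan

Jovan is 1 level below Iker; Kenji is 6. Jovan is higher.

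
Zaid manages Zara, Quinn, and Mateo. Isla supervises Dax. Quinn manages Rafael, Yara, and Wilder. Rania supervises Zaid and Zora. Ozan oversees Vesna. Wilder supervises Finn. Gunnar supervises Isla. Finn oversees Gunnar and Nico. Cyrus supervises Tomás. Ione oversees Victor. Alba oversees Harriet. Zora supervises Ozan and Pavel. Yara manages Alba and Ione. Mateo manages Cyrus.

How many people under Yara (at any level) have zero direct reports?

The people in Yara's organization with no one reporting to them are Harriet, Victor. That is 2.

2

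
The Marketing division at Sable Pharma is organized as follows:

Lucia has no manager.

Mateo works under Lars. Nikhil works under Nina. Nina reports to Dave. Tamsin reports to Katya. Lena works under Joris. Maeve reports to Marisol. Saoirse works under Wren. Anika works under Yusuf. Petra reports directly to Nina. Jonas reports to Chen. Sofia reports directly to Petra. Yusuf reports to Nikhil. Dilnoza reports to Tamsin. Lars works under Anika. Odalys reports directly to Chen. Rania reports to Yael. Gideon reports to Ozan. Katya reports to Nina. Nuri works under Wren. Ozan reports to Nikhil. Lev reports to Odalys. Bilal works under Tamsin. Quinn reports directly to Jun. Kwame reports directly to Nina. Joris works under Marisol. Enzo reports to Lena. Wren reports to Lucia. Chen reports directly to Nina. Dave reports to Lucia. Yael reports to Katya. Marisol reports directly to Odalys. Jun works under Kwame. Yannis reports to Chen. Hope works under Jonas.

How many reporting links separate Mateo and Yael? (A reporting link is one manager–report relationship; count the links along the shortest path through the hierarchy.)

Mateo is 5 levels below Nina, and Yael is 2 levels below Nina (their lowest common manager). The shortest path runs up from Mateo to Nina and back down to Yael: 5 + 2 = 7 links.

7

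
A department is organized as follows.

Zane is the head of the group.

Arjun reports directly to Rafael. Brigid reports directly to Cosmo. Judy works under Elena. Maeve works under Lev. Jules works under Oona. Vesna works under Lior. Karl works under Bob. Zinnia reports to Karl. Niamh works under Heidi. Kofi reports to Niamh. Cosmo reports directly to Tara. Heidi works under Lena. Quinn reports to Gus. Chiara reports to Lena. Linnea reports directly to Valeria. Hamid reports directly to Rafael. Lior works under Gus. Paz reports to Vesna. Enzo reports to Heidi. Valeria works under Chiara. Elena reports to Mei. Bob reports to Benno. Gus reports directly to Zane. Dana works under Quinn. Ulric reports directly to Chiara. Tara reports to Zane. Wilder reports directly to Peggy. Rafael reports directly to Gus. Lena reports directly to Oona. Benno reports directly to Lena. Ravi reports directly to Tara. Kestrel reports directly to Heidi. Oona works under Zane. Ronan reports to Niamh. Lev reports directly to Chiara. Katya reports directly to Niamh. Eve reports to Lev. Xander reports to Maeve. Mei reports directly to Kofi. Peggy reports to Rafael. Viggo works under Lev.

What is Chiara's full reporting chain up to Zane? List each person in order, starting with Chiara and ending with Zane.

Chiara -> Lena -> Oona -> Zane

Chiara reports to Lena. Lena reports to Oona. Oona reports to Zane. Zane is at the top.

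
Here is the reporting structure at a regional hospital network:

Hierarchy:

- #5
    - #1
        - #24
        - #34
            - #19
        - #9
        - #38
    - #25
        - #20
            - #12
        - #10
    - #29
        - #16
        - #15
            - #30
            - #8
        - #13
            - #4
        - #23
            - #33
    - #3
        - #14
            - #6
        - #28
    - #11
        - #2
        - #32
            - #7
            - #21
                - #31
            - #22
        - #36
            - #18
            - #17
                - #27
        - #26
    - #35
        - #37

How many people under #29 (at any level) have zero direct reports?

5

The people in #29's organization with no one reporting to them are #33, #4, #8, #30, #16. That is 5.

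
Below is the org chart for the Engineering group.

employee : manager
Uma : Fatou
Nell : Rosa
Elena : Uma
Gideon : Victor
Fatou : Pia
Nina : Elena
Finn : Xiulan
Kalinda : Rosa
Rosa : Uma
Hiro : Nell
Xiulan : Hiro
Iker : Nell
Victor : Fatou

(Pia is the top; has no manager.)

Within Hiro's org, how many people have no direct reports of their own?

The only person in Hiro's organization with no one reporting to them is Finn. That is 1.

1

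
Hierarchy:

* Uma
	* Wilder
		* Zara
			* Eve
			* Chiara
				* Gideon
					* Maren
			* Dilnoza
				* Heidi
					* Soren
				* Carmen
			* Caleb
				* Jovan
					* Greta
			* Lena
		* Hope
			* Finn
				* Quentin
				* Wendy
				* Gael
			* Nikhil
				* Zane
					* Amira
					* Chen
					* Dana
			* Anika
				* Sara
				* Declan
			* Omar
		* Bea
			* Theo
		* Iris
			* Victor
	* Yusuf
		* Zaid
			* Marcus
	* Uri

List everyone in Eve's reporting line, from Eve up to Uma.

Eve -> Zara -> Wilder -> Uma

Eve reports to Zara. Zara reports to Wilder. Wilder reports to Uma. Uma is at the top.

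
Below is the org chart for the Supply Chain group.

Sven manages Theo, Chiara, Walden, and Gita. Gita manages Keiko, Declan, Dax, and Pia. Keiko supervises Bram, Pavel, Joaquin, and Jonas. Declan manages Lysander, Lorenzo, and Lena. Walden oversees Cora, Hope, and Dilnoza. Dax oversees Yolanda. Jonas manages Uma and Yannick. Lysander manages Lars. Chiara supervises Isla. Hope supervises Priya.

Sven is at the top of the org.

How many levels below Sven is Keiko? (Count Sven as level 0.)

2

Chain from Keiko up to Sven: Keiko → Gita → Sven. That is 2 steps up, so Keiko is 2 levels below Sven.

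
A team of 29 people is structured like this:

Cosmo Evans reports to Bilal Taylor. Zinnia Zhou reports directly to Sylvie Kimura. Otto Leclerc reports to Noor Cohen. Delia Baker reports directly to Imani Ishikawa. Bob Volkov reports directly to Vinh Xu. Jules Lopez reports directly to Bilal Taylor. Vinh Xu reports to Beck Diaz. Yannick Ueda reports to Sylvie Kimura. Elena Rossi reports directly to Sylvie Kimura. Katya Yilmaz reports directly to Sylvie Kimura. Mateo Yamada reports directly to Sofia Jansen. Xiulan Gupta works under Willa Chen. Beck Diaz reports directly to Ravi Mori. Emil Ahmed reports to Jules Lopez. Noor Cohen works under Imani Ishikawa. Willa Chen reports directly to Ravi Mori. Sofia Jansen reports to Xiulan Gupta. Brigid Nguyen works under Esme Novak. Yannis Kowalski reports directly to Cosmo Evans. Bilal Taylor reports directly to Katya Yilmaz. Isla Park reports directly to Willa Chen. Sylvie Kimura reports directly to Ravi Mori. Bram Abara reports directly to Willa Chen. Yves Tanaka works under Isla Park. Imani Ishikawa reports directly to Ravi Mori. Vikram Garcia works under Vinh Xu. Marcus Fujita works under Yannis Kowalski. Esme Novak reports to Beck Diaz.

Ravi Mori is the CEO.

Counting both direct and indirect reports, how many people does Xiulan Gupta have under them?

Xiulan Gupta directly manages Sofia Jansen. Under Sofia Jansen: Mateo Yamada (1). That's 2 in total.

2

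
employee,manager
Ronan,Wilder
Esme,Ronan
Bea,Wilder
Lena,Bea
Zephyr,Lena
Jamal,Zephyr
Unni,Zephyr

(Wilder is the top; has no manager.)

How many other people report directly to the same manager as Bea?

Bea reports to Wilder. Wilder's other direct reports are Ronan — 1 peer.

1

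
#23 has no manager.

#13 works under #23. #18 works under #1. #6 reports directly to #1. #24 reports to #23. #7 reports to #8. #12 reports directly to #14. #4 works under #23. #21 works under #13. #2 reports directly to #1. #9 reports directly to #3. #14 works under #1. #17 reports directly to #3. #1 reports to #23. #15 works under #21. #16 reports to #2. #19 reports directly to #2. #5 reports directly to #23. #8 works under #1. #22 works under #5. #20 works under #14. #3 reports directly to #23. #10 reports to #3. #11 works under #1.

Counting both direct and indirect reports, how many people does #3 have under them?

#3 directly manages #9, #17, #10. #9 has no reports. #17 has no reports. #10 has no reports. So #3's organization is 3 direct reports plus everyone under them: 1 + 1 + 1 = 3.

3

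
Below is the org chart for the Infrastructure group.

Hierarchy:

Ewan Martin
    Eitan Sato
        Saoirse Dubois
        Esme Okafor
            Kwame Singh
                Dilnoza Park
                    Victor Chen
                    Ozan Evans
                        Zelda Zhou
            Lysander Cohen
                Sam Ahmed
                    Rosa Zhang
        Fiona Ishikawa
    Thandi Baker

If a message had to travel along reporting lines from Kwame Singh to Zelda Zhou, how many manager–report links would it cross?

Zelda Zhou is in Kwame Singh's organization: the chain from Zelda Zhou up to Kwame Singh is Zelda Zhou → Ozan Evans → Dilnoza Park → Kwame Singh, which is 3 links.

3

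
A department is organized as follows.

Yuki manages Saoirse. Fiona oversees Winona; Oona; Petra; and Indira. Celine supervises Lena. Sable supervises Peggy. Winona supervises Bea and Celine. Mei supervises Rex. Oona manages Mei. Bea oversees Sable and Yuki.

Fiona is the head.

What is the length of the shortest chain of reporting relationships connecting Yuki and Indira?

Yuki is 3 levels below Fiona, and Indira is 1 level below Fiona (their lowest common manager). The shortest path runs up from Yuki to Fiona and back down to Indira: 3 + 1 = 4 links.

4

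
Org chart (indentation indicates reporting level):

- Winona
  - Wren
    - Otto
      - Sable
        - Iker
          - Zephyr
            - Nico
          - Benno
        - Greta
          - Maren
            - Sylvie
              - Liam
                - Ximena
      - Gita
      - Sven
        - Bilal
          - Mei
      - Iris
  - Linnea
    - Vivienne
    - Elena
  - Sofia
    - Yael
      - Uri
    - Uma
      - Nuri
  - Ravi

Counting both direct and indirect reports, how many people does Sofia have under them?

4

Sofia directly manages Yael, Uma. Under Yael: Uri (1). Under Uma: Nuri (1). So Sofia's organization is 2 direct reports plus everyone under them: 2 + 2 = 4.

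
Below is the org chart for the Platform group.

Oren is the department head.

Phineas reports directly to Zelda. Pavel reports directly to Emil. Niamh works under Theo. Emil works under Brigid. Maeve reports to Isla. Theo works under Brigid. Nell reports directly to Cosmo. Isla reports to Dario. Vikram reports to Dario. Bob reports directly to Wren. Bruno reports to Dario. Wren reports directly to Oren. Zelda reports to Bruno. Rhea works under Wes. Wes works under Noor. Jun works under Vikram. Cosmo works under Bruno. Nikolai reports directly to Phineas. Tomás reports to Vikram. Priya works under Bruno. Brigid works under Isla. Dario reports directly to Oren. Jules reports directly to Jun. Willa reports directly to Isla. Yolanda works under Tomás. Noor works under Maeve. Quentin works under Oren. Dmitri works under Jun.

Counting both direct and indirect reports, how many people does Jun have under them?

Jun directly manages Jules, Dmitri. Jules has no reports. Dmitri has no reports. So Jun's organization is 2 direct reports plus everyone under them: 1 + 1 = 2.

2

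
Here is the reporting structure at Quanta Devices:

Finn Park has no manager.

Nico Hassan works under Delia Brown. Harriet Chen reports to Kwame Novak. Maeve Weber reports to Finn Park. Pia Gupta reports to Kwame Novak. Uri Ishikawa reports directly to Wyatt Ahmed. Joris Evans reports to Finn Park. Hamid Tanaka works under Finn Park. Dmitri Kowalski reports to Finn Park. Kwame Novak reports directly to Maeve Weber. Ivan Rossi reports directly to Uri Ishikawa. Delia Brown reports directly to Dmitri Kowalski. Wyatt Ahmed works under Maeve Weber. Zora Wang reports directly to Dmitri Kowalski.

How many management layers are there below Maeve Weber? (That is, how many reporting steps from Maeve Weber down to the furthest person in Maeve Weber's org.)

The longest chain under Maeve Weber runs Maeve Weber → Wyatt Ahmed → Uri Ishikawa → Ivan Rossi, which is 3 levels below Maeve Weber.

3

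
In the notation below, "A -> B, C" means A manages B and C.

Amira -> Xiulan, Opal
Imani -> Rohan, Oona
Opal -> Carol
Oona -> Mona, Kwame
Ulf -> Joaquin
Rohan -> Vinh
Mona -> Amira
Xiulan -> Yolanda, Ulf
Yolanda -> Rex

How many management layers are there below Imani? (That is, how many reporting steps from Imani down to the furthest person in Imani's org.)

6

The longest chain under Imani runs Imani → Oona → Mona → Amira → Xiulan → Ulf → Joaquin, which is 6 levels below Imani.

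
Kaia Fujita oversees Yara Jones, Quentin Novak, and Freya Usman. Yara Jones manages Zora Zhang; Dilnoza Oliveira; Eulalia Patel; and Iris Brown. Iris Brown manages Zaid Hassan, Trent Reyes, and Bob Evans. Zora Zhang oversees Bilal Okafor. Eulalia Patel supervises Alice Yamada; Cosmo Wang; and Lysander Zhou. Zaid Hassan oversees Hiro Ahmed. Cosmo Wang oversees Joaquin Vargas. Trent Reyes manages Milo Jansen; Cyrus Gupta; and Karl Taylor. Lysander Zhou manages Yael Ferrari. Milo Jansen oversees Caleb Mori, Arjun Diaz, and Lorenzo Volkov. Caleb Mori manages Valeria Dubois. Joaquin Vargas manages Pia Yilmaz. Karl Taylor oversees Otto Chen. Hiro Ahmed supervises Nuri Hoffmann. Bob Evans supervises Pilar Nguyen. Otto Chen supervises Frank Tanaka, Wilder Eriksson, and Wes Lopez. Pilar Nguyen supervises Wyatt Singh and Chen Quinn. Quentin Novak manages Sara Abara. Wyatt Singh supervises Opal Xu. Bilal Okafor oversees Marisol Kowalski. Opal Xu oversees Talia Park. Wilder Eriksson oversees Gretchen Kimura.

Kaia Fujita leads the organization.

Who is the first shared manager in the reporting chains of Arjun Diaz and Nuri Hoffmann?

Iris Brown

Arjun Diaz's chain of managers is Milo Jansen, Trent Reyes, Iris Brown, Yara Jones, Kaia Fujita. Nuri Hoffmann's chain of managers is Hiro Ahmed, Zaid Hassan, Iris Brown, Yara Jones, Kaia Fujita. The first manager that appears in both chains is Iris Brown.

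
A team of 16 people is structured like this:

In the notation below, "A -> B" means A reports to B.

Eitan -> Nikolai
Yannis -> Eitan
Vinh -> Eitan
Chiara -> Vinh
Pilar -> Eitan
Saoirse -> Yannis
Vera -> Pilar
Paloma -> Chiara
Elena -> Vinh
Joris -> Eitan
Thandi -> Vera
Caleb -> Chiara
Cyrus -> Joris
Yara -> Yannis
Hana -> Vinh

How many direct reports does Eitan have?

4

Eitan directly manages Yannis, Vinh, Pilar, Joris. That is 4 direct reports.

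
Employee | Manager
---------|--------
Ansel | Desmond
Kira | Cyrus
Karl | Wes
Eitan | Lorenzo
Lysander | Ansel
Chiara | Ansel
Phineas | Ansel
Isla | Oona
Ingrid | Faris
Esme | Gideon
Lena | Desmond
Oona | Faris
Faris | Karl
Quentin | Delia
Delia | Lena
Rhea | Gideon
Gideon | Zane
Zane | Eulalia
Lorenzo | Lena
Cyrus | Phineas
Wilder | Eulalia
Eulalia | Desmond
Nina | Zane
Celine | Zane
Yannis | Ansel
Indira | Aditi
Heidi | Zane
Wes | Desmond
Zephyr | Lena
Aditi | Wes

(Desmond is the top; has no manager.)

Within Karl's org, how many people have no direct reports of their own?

The people in Karl's organization with no one reporting to them are Ingrid, Isla. That is 2.

2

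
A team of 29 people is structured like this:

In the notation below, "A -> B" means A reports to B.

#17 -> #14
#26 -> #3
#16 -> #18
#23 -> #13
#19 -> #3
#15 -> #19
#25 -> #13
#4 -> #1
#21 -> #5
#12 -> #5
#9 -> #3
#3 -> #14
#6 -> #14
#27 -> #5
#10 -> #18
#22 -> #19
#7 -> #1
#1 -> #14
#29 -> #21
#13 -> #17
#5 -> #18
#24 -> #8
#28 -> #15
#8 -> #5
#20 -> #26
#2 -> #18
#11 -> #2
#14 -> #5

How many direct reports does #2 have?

1

#2 directly manages #11. That is 1 direct report.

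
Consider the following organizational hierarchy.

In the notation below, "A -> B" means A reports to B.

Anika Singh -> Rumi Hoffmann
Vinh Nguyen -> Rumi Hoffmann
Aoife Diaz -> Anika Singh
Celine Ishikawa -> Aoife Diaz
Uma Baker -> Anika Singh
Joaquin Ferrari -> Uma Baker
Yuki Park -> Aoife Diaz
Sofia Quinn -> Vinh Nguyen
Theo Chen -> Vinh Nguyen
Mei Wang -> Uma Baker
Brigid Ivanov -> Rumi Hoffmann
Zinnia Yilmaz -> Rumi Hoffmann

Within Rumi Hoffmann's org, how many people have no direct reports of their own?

8

The people in Rumi Hoffmann's organization with no one reporting to them are Zinnia Yilmaz, Brigid Ivanov, Theo Chen, Sofia Quinn, Mei Wang, Joaquin Ferrari, Yuki Park, Celine Ishikawa. That is 8.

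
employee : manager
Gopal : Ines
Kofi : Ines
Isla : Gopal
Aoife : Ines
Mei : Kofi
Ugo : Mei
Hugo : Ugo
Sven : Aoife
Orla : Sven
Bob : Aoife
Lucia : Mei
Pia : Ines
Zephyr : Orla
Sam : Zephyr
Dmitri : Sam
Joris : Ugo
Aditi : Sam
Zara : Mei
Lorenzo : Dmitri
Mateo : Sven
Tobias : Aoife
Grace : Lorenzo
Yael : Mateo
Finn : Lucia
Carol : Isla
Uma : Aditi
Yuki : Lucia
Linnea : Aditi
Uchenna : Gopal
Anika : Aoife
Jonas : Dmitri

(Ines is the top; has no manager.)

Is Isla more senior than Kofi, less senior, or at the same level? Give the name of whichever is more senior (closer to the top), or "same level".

Kofi

Isla is 2 levels below Ines; Kofi is 1. Kofi is higher.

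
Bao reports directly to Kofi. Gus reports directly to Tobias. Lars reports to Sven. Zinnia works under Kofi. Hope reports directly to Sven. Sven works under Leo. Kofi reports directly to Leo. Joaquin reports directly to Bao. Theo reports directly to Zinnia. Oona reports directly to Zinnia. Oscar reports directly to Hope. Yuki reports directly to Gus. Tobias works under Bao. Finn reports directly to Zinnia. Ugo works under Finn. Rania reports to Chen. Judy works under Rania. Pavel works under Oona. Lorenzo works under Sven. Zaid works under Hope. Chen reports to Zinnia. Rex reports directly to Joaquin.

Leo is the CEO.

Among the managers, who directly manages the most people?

Zinnia

Direct-report counts: Leo has 2; Sven has 3; Hope has 2; Kofi has 2; Bao has 2; Tobias has 1; Gus has 1; Joaquin has 1; Zinnia has 4; Finn has 1; Oona has 1; Chen has 1; Rania has 1. The largest is 4, held by Zinnia.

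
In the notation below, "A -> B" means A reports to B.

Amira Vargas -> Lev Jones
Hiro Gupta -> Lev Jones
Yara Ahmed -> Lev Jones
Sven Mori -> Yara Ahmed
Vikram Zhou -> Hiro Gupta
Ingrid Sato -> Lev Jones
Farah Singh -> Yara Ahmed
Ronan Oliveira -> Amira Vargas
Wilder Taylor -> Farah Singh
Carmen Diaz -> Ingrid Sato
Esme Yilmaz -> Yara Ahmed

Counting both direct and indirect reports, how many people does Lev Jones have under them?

11

Lev Jones directly manages Amira Vargas, Hiro Gupta, Yara Ahmed, Ingrid Sato. Under Amira Vargas: Ronan Oliveira (1). Under Hiro Gupta: Vikram Zhou (1). Under Yara Ahmed: Esme Yilmaz, Farah Singh, Wilder Taylor, Sven Mori (4). Under Ingrid Sato: Carmen Diaz (1). So Lev Jones's organization is 4 direct reports plus everyone under them: 2 + 2 + 5 + 2 = 11.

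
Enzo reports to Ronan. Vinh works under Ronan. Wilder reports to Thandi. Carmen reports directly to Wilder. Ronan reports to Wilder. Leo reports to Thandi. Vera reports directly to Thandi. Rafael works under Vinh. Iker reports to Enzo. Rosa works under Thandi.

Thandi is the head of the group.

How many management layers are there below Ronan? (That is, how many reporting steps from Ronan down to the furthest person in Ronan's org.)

2

The longest chain under Ronan runs Ronan → Vinh → Rafael, which is 2 levels below Ronan.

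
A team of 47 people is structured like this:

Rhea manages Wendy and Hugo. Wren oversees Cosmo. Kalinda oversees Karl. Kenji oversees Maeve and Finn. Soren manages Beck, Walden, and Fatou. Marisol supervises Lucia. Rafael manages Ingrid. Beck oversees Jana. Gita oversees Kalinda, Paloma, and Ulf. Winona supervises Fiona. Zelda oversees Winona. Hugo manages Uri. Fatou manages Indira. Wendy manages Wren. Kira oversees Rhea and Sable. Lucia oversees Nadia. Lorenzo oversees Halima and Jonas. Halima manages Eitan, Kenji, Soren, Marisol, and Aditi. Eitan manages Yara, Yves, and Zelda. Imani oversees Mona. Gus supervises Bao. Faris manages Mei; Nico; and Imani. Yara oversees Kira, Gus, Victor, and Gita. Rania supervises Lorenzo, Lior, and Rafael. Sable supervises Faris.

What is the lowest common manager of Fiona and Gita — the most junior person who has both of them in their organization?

Eitan

Fiona's chain of managers is Winona, Zelda, Eitan, Halima, Lorenzo, Rania. Gita's chain of managers is Yara, Eitan, Halima, Lorenzo, Rania. The first manager that appears in both chains is Eitan.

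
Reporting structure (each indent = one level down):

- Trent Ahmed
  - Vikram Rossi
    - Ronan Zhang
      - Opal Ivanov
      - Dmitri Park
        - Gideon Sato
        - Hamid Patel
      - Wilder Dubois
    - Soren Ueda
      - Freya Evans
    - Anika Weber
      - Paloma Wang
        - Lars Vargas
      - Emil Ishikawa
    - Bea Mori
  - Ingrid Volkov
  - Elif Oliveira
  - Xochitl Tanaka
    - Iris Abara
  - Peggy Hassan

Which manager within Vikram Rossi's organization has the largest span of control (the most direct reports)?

Vikram Rossi

Direct-report counts within Vikram Rossi's organization: Vikram Rossi has 4; Anika Weber has 2; Paloma Wang has 1; Soren Ueda has 1; Ronan Zhang has 3; Dmitri Park has 2. The largest is 4, held by Vikram Rossi.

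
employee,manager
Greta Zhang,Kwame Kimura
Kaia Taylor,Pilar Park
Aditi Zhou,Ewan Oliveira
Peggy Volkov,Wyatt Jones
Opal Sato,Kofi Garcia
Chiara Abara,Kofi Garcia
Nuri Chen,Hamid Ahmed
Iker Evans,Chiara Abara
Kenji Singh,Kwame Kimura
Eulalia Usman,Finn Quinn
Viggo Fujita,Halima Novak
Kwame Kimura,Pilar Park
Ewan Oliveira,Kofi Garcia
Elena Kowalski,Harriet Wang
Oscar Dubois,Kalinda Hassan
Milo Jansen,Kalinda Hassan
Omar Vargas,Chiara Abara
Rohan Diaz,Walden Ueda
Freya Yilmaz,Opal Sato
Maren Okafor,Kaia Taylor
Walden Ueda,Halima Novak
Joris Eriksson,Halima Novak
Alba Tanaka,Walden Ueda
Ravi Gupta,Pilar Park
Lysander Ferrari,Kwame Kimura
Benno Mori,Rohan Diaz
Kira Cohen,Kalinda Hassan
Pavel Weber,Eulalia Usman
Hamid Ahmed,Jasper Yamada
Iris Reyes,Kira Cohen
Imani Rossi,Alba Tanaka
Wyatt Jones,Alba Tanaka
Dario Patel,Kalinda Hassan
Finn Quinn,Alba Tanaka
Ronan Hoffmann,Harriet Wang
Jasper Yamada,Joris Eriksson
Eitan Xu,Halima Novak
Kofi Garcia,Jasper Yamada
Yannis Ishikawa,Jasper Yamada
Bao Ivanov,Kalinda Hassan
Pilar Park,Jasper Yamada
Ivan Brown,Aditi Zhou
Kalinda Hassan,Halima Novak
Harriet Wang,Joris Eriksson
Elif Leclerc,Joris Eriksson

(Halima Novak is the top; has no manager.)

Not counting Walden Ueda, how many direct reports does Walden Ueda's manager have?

Walden Ueda reports to Halima Novak. Halima Novak's other direct reports are Kalinda Hassan, Joris Eriksson, Viggo Fujita, Eitan Xu — 4 peers.

4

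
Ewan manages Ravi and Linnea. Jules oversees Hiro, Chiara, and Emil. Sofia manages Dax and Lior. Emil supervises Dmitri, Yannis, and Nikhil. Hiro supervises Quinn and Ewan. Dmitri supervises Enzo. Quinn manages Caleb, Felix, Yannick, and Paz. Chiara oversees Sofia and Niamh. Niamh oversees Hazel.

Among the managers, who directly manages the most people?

Direct-report counts: Jules has 3; Emil has 3; Dmitri has 1; Chiara has 2; Niamh has 1; Sofia has 2; Hiro has 2; Ewan has 2; Quinn has 4. The largest is 4, held by Quinn.

Quinn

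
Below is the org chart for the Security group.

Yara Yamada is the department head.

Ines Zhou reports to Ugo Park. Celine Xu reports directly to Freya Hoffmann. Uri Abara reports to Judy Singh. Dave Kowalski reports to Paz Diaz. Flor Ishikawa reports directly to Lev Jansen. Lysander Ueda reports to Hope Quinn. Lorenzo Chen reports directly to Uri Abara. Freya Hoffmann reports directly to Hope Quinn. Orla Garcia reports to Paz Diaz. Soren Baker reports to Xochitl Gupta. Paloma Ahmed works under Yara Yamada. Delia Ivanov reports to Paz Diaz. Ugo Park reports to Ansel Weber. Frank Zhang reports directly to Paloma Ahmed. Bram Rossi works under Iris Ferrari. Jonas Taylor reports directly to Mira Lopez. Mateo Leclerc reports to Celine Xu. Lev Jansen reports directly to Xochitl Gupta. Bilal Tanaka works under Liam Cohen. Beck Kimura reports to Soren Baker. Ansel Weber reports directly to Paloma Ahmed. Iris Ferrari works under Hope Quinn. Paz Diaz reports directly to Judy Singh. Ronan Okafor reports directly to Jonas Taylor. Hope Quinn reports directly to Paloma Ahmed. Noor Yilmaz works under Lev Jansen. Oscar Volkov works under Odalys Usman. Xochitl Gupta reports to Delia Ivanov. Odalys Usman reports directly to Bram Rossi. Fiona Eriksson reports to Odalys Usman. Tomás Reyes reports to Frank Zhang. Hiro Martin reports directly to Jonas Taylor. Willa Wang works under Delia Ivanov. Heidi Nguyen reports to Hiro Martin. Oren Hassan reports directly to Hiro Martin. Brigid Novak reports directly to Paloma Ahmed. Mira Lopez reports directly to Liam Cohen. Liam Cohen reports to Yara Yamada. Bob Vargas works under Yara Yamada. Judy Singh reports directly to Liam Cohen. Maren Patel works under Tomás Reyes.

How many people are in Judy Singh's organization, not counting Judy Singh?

13

Judy Singh directly manages Paz Diaz, Uri Abara. Under Paz Diaz: Orla Garcia, Dave Kowalski, Delia Ivanov, Willa Wang, Xochitl Gupta, Lev Jansen, Flor Ishikawa, Noor Yilmaz, Soren Baker, Beck Kimura (10). Under Uri Abara: Lorenzo Chen (1). So Judy Singh's organization is 2 direct reports plus everyone under them: 11 + 2 = 13.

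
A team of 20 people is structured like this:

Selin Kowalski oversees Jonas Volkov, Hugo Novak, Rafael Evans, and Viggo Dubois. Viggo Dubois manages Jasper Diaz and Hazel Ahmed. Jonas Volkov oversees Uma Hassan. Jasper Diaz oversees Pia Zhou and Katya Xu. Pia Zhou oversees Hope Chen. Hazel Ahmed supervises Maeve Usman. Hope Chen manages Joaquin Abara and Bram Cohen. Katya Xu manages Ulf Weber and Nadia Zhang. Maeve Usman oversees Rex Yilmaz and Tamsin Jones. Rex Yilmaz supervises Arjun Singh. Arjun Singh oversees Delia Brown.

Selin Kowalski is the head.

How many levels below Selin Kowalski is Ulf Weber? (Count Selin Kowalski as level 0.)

4

Chain from Ulf Weber up to Selin Kowalski: Ulf Weber → Katya Xu → Jasper Diaz → Viggo Dubois → Selin Kowalski. That is 4 steps up, so Ulf Weber is 4 levels below Selin Kowalski.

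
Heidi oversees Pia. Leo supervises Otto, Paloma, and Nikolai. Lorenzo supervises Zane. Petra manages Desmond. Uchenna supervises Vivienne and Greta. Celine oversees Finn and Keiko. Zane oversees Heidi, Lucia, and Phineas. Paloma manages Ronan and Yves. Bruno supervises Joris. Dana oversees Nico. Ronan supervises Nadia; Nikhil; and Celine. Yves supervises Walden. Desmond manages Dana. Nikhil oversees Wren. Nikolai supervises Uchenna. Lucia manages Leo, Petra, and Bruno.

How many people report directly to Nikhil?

1

Nikhil directly manages Wren. That is 1 direct report.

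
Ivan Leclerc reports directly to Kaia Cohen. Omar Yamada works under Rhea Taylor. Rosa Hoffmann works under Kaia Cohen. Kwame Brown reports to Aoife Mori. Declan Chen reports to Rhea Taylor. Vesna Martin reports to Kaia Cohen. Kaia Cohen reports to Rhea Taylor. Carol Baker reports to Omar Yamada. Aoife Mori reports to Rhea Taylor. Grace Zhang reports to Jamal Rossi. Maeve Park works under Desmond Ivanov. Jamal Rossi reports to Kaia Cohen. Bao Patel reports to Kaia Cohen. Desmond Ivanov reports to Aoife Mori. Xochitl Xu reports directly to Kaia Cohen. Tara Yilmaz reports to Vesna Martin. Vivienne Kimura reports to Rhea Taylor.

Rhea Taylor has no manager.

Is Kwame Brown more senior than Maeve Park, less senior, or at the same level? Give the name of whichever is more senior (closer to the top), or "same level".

Kwame Brown is 2 levels below Rhea Taylor; Maeve Park is 3. Kwame Brown is higher.

Kwame Brown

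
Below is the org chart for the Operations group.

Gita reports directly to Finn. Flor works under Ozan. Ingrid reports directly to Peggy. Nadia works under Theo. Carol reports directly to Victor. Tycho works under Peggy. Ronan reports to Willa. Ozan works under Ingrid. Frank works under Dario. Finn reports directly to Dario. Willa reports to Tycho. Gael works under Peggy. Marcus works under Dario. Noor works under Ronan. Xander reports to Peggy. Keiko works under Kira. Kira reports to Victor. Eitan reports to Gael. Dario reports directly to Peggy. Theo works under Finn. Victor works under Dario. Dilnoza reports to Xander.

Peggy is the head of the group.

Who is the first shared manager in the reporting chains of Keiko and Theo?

Keiko's chain of managers is Kira, Victor, Dario, Peggy. Theo's chain of managers is Finn, Dario, Peggy. The first manager that appears in both chains is Dario.

Dario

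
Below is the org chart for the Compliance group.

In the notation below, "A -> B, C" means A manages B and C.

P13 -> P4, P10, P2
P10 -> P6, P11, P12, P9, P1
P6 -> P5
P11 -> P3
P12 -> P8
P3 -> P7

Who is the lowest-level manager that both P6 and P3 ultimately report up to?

P10

P6's chain of managers is P10, P13. P3's chain of managers is P11, P10, P13. The first manager that appears in both chains is P10.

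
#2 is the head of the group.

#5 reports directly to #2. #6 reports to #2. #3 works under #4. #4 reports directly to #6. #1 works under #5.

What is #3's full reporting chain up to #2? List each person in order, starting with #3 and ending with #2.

#3 -> #4 -> #6 -> #2

#3 reports to #4. #4 reports to #6. #6 reports to #2. #2 is at the top.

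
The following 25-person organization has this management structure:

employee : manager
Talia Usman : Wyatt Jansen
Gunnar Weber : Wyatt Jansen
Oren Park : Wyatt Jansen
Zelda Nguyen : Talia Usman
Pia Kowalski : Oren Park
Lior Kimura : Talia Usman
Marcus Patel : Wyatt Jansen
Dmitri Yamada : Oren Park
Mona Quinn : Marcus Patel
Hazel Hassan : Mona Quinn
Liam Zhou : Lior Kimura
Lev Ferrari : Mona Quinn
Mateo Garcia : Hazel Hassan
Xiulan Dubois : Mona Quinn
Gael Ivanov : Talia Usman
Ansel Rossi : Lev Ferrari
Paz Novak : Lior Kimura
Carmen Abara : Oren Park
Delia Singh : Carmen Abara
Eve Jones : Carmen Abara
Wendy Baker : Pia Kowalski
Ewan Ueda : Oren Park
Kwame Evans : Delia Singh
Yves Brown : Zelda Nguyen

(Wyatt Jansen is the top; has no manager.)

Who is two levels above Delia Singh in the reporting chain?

Oren Park

Delia Singh reports to Carmen Abara, and Carmen Abara reports to Oren Park. So Delia Singh's skip-level manager is Oren Park.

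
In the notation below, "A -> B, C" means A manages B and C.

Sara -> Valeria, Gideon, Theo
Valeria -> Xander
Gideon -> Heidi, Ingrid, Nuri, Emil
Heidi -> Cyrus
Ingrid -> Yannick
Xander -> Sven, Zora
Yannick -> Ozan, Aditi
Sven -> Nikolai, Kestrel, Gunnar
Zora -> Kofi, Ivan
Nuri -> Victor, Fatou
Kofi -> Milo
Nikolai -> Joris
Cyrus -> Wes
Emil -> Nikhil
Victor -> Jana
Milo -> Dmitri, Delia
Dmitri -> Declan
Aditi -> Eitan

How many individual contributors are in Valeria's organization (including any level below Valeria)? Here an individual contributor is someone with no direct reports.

The people in Valeria's organization with no one reporting to them are Ivan, Delia, Declan, Gunnar, Kestrel, Joris. That is 6.

6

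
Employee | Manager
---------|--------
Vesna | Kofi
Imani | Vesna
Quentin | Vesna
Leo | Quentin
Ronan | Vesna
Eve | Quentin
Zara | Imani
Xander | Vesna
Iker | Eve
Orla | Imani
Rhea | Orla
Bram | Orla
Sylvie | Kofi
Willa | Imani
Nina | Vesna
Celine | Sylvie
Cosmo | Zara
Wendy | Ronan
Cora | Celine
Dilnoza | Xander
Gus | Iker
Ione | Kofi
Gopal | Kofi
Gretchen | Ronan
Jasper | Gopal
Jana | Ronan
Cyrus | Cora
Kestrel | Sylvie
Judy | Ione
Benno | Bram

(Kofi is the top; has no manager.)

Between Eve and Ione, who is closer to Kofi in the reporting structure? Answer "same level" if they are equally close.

Eve is 3 levels below Kofi; Ione is 1. Ione is higher.

Ione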